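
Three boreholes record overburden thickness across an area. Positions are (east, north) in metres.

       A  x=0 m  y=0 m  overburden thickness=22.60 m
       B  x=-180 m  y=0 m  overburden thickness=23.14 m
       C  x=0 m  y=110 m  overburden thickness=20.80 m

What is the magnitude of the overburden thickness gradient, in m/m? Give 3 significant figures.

0.0166 m/m

∂d/∂x = (23.14 − 22.60) / (-180 − 0) = -0.003000
∂d/∂y = (20.80 − 22.60) / (110 − 0) = -0.01636
|∇f| = √(-0.003000² + -0.01636²) = 0.01663 m/m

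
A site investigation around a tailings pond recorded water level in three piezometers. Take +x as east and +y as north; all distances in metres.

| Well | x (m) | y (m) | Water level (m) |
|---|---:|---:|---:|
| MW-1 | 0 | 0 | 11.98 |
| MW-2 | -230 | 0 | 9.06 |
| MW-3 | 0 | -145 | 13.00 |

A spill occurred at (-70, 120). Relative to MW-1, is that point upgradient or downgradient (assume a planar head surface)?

∂h/∂x = (9.06 − 11.98) / (-230 − 0) = +0.01270
∂h/∂y = (13.00 − 11.98) / (-145 − 0) = -0.007034
Head at (-70, 120) = 11.98 + (+0.01270)·(-70) + (-0.007034)·(120) = 10.25 m.
That is lower than the 11.98 m at MW-1, so the point is downgradient.

downgradient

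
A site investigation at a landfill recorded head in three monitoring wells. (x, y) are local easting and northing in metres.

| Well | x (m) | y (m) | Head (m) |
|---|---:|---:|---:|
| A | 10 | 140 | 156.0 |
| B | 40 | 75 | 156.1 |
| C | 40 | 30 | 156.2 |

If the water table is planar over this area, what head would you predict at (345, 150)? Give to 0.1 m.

With h = a·x + b·y + c and A as origin, the differences give:
  30·a + (-65)·b = +0.1
  30·a + (-110)·b = +0.2
Eliminate b (×(-110) and ×(-65), subtract): -1350·a = 2.00 → a = ∂h/∂x = -0.001481
Back-substitute: b = ∂h/∂y = -0.002222.
h(345, 150) = 156.0 + (-0.001481)·(335) + (-0.002222)·(10) = 156.0 -0.496 -0.022 = 155.481 m.

155.5 m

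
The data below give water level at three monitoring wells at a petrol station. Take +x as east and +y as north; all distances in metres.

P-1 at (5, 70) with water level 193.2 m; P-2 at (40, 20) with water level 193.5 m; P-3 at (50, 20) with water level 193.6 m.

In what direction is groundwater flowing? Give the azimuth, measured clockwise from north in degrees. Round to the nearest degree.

Differences from P-1: to P-2 (Δx, Δy, Δh) = (35, -50, +0.3); to P-3 = (45, -50, +0.4).
Determinant of the coordinate differences = 35·(-50) − 45·(-50) = 500.
∂h/∂x = [(+0.3)·(-50) − (+0.4)·(-50)] / 500 = +0.010000
∂h/∂y = [35·(+0.4) − 45·(+0.3)] / 500 = +0.0010000
Flow direction (−∇h) has components (-0.010000 E, -0.0010000 N).
Azimuth = atan2(E, N) = atan2(-0.010000, -0.0010000) = 264.3° ≈ 264°.

264°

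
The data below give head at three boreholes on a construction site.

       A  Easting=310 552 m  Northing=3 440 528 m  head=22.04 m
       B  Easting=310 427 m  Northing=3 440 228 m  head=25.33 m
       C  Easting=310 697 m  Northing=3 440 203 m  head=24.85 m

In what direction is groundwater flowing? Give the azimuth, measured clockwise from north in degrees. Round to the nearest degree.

Taking A as reference: B−A = (-125, -300, +3.29); C−A = (145, -325, +2.81).
Solve a·Δx + b·Δy = Δh: det = (-125)·(-325) − 145·(-300) = 84125.
∂h/∂x = [(+3.29)·(-325) − (+2.81)·(-300)] / 84125 = -0.002689
∂h/∂y = [(-125)·(+2.81) − 145·(+3.29)] / 84125 = -0.009846
Flow direction (−∇h) has components (+0.002689 E, +0.009846 N).
Azimuth = atan2(E, N) = atan2(+0.002689, +0.009846) = 15.3° ≈ 015°.

015°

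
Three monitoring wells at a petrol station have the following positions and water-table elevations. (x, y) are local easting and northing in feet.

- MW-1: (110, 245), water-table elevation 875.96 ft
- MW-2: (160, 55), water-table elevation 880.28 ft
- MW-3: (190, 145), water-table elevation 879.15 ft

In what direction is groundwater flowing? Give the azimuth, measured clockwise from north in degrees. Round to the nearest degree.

317°

Three-point gradient (reference MW-1): Δ to MW-2 = (50, -190, +4.32), Δ to MW-3 = (80, -100, +3.19).
∂h/∂x = +0.01707, ∂h/∂y = -0.01825 (det = 10200).
Flow direction (−∇h) has components (-0.01707 E, +0.01825 N).
Azimuth = atan2(E, N) = atan2(-0.01707, +0.01825) = 316.9° ≈ 317°.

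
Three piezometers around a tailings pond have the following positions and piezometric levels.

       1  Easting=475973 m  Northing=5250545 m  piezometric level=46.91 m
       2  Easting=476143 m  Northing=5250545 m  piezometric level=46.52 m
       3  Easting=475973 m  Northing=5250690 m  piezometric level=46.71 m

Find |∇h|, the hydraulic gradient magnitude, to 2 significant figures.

∂h/∂x = (46.52 − 46.91) / (476143 − 475973) = -0.002294
∂h/∂y = (46.71 − 46.91) / (5250690 − 5250545) = -0.001379
|∇h| = √(-0.002294² + -0.001379²) = 0.002677

0.0027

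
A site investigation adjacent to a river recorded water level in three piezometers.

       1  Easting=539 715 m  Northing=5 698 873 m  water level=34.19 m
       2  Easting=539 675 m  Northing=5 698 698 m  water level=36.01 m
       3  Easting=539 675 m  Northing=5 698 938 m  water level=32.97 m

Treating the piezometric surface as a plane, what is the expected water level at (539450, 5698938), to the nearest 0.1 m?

30.7 m

With h = a·x + b·y + c and 1 as origin, the differences give:
  (-40)·a + (-175)·b = +1.82
  (-40)·a + 65·b = -1.22
Eliminate b (×65 and ×(-175), subtract): -9600·a = -95.200 → a = ∂h/∂x = +0.009917
Back-substitute: b = ∂h/∂y = -0.01267.
h(539450, 5698938) = 34.19 + (+0.009917)·(-265) + (-0.01267)·(65) = 34.19 -2.628 -0.823 = 30.739 m.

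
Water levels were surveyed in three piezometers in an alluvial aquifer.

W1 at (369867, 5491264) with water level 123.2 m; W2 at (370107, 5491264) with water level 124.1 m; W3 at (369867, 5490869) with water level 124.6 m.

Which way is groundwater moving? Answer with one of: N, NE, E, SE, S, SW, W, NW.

NW

∂h/∂x = (124.1 − 123.2) / (370107 − 369867) = +0.003750
∂h/∂y = (124.6 − 123.2) / (5490869 − 5491264) = -0.003544
Flow = −∇h = (-0.003750 east, +0.003544 north), which points northwest.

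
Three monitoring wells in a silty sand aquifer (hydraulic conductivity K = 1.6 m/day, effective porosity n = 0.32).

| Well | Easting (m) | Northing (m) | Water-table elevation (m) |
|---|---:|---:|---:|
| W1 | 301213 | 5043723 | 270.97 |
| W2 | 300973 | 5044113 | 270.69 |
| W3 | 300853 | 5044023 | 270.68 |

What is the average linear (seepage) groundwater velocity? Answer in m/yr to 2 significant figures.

1.1 m/yr

With h = a·x + b·y + c and W1 as origin, the differences give:
  (-240)·a + 390·b = -0.28
  (-360)·a + 300·b = -0.29
Eliminate b (×300 and ×390, subtract): 68400·a = 29.100 → a = ∂h/∂x = +0.0004254
Back-substitute: b = ∂h/∂y = -0.0004561.
|∇h| = √(0.0004254² + -0.0004561²) = 0.0006237
Seepage velocity v = K·i/n = 1.6 × 0.0006237 / 0.32 = 0.003119 m/day = 1.139 m/yr.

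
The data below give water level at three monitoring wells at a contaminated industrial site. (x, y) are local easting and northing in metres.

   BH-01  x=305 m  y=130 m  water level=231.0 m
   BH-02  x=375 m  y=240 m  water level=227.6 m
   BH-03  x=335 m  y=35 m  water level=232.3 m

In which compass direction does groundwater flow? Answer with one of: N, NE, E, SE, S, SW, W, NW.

NE

Differences from BH-01: to BH-02 (Δx, Δy, Δh) = (70, 110, -3.4); to BH-03 = (30, -95, +1.3).
Determinant of the coordinate differences = 70·(-95) − 30·110 = -9950.
∂h/∂x = [(-3.4)·(-95) − (+1.3)·110] / -9950 = -0.01809
∂h/∂y = [70·(+1.3) − 30·(-3.4)] / -9950 = -0.01940
Flow = −∇h = (+0.01809 east, +0.01940 north), which points northeast.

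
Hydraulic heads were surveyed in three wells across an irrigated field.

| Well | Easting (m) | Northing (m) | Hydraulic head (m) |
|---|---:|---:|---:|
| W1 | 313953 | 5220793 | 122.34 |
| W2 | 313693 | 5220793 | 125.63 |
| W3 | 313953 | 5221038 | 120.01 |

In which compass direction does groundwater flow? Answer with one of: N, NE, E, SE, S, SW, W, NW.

NE

∂h/∂x = (125.63 − 122.34) / (313693 − 313953) = -0.01265
∂h/∂y = (120.01 − 122.34) / (5221038 − 5220793) = -0.009510
Flow = −∇h = (+0.01265 east, +0.009510 north), which points northeast.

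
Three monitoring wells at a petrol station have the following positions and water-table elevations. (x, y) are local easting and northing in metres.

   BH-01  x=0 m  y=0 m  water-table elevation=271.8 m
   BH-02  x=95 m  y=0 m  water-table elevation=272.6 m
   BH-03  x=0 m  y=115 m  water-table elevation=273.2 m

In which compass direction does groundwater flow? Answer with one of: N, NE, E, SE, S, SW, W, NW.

SW

∂h/∂x = (272.6 − 271.8) / (95 − 0) = +0.008421
∂h/∂y = (273.2 − 271.8) / (115 − 0) = +0.01217
Flow = −∇h = (-0.008421 east, -0.01217 north), which points southwest.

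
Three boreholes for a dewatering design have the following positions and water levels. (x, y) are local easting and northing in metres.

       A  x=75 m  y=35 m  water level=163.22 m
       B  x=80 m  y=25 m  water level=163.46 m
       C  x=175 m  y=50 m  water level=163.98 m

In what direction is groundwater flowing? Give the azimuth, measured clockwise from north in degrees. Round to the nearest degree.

Differences from A: to B (Δx, Δy, Δh) = (5, -10, +0.24); to C = (100, 15, +0.76).
Determinant of the coordinate differences = 5·15 − 100·(-10) = 1075.
∂h/∂x = [(+0.24)·15 − (+0.76)·(-10)] / 1075 = +0.01042
∂h/∂y = [5·(+0.76) − 100·(+0.24)] / 1075 = -0.01879
Flow direction (−∇h) has components (-0.01042 E, +0.01879 N).
Azimuth = atan2(E, N) = atan2(-0.01042, +0.01879) = 331.0° ≈ 331°.

331°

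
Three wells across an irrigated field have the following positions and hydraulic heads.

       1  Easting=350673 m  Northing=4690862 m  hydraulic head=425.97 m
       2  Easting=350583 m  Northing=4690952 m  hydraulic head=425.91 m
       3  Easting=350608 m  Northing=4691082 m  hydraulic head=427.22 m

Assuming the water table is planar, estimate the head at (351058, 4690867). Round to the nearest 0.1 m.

429.5 m

Three-point gradient (reference 1): Δ to 2 = (-90, 90, -0.06), Δ to 3 = (-65, 220, +1.25).
∂h/∂x = +0.009011, ∂h/∂y = +0.008344 (det = -13950).
h(351058, 4690867) = 425.97 + (+0.009011)·(385) + (+0.008344)·(5) = 425.97 +3.469 +0.042 = 429.481 m.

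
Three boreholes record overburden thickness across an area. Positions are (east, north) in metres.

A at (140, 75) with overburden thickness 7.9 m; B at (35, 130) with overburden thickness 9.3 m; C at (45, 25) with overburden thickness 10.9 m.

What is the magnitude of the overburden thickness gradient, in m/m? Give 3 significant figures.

0.0284 m/m

With d = a·x + b·y + c and A as origin, the differences give:
  (-105)·a + 55·b = +1.4
  (-95)·a + (-50)·b = +3.0
Eliminate b (×(-50) and ×55, subtract): 10475·a = -235.00 → a = ∂d/∂x = -0.02243
Back-substitute: b = ∂d/∂y = -0.01737.
|∇f| = √(-0.02243² + -0.01737²) = 0.02837 m/m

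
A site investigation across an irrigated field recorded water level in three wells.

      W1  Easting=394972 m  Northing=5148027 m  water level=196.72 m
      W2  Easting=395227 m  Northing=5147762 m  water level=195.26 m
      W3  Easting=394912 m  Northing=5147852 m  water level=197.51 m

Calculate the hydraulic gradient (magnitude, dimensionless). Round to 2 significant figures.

With h = a·x + b·y + c and W1 as origin, the differences give:
  255·a + (-265)·b = -1.46
  (-60)·a + (-175)·b = +0.79
Eliminate b (×(-175) and ×(-265), subtract): -60525·a = 464.850 → a = ∂h/∂x = -0.007680
Back-substitute: b = ∂h/∂y = -0.001881.
|∇h| = √(-0.007680² + -0.001881²) = 0.007907

0.0079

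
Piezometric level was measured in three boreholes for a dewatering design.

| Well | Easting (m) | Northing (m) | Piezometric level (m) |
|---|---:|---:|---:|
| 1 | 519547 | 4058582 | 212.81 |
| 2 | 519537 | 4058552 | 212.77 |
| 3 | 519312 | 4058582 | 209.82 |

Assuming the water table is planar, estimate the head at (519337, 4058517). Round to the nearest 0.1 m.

210.3 m

With h = a·x + b·y + c and 1 as origin, the differences give:
  (-10)·a + (-30)·b = -0.04
  (-235)·a + 0·b = -2.99
Eliminate b (×0 and ×(-30), subtract): -7050·a = -89.700 → a = ∂h/∂x = +0.01272
Back-substitute: b = ∂h/∂y = -0.002908.
h(519337, 4058517) = 212.81 + (+0.01272)·(-210) + (-0.002908)·(-65) = 212.81 -2.672 +0.189 = 210.327 m.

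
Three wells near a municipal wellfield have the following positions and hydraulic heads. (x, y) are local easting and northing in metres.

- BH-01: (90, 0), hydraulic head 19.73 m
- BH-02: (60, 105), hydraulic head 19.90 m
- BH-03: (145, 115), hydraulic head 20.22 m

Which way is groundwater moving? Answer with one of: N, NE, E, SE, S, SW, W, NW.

SW

Differences from BH-01: to BH-02 (Δx, Δy, Δh) = (-30, 105, +0.17); to BH-03 = (55, 115, +0.49).
Solve a·Δx + b·Δy = Δh: det = (-30)·115 − 55·105 = -9225.
∂h/∂x = [(+0.17)·115 − (+0.49)·105] / -9225 = +0.003458
∂h/∂y = [(-30)·(+0.49) − 55·(+0.17)] / -9225 = +0.002607
Flow = −∇h = (-0.003458 east, -0.002607 north), which points southwest.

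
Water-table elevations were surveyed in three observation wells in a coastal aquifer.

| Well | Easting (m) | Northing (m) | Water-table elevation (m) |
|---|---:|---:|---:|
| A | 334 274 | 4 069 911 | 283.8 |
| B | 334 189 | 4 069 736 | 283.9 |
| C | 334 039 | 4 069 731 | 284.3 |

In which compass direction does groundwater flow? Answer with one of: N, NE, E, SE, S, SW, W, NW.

E

Three-point gradient (reference A): Δ to B = (-85, -175, +0.1), Δ to C = (-235, -180, +0.5).
∂h/∂x = -0.002691, ∂h/∂y = +0.0007357 (det = -25825).
Flow = −∇h = (+0.002691 east, -0.0007357 north), which points east.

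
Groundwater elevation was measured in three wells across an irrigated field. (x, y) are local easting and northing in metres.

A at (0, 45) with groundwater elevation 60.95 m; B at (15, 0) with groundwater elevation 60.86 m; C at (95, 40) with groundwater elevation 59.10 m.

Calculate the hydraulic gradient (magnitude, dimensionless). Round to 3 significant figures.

0.0202

Differences from A: to B (Δx, Δy, Δh) = (15, -45, -0.09); to C = (95, -5, -1.85).
Determinant of the coordinate differences = 15·(-5) − 95·(-45) = 4200.
∂h/∂x = [(-0.09)·(-5) − (-1.85)·(-45)] / 4200 = -0.01971
∂h/∂y = [15·(-1.85) − 95·(-0.09)] / 4200 = -0.004571
|∇h| = √(-0.01971² + -0.004571²) = 0.02023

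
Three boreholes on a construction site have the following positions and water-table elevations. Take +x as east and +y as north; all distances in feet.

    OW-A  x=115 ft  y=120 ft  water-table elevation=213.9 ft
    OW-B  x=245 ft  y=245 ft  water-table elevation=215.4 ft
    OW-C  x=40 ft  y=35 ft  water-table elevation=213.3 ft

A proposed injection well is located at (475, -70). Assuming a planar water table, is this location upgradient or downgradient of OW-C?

Differences from OW-A: to OW-B (Δx, Δy, Δh) = (130, 125, +1.5); to OW-C = (-75, -85, -0.6).
Solve a·Δx + b·Δy = Δh: det = 130·(-85) − (-75)·125 = -1675.
∂h/∂x = [(+1.5)·(-85) − (-0.6)·125] / -1675 = +0.03134
∂h/∂y = [130·(-0.6) − (-75)·(+1.5)] / -1675 = -0.02060
Head at (475, -70) = 213.9 + (+0.03134)·(360) + (-0.02060)·(-190) = 229.10 ft.
That is higher than the 213.3 ft at OW-C, so the point is upgradient.

upgradient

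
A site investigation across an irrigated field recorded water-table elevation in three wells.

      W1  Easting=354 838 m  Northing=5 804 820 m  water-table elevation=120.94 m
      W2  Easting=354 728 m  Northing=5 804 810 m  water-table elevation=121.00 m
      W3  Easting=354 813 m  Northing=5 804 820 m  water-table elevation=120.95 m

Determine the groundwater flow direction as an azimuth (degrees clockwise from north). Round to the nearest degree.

014°

Differences from W1: to W2 (Δx, Δy, Δh) = (-110, -10, +0.06); to W3 = (-25, 0, +0.01).
Determinant of the coordinate differences = (-110)·0 − (-25)·(-10) = -250.
∂h/∂x = [(+0.06)·0 − (+0.01)·(-10)] / -250 = -0.0004000
∂h/∂y = [(-110)·(+0.01) − (-25)·(+0.06)] / -250 = -0.001600
Flow direction (−∇h) has components (+0.0004000 E, +0.001600 N).
Azimuth = atan2(E, N) = atan2(+0.0004000, +0.001600) = 14.0° ≈ 014°.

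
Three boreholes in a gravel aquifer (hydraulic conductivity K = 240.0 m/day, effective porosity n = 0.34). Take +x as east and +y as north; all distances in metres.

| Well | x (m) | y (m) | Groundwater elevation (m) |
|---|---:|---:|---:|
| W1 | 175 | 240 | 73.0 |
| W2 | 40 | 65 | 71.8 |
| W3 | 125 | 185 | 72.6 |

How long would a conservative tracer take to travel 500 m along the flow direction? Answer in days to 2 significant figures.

Differences from W1: to W2 (Δx, Δy, Δh) = (-135, -175, -1.2); to W3 = (-50, -55, -0.4).
Determinant of the coordinate differences = (-135)·(-55) − (-50)·(-175) = -1325.
∂h/∂x = [(-1.2)·(-55) − (-0.4)·(-175)] / -1325 = +0.003019
∂h/∂y = [(-135)·(-0.4) − (-50)·(-1.2)] / -1325 = +0.004528
|∇h| = √(0.003019² + 0.004528²) = 0.005442
Seepage velocity v = K·i/n = 240.0 × 0.005442 / 0.34 = 3.841 m/day.
t = 500 / 3.841 = 130.2 days.

130 days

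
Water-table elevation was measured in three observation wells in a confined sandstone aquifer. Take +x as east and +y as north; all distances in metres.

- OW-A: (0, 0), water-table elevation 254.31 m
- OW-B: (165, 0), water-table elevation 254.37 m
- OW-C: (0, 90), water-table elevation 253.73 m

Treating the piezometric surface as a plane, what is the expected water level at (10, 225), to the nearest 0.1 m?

∂h/∂x = (254.37 − 254.31) / (165 − 0) = +0.0003636
∂h/∂y = (253.73 − 254.31) / (90 − 0) = -0.006444
h(10, 225) = 254.31 + (+0.0003636)·(10) + (-0.006444)·(225) = 254.31 +0.004 -1.450 = 252.864 m.

252.9 m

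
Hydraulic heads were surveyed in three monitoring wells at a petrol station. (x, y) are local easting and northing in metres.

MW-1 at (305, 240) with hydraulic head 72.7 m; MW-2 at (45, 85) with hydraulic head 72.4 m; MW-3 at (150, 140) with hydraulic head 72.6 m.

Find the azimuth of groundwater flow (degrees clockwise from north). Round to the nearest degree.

With h = a·x + b·y + c and MW-1 as origin, the differences give:
  (-260)·a + (-155)·b = -0.3
  (-155)·a + (-100)·b = -0.1
Eliminate b (×(-100) and ×(-155), subtract): 1975·a = 14.50 → a = ∂h/∂x = +0.007342
Back-substitute: b = ∂h/∂y = -0.01038.
Flow direction (−∇h) has components (-0.007342 E, +0.01038 N).
Azimuth = atan2(E, N) = atan2(-0.007342, +0.01038) = 324.7° ≈ 325°.

325°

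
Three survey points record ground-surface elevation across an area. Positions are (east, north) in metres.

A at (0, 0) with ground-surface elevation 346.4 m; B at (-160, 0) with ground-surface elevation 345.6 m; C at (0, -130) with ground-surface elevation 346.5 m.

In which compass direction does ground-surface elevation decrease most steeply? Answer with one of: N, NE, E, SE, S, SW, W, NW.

∂z/∂x = (345.6 − 346.4) / (-160 − 0) = +0.005000
∂z/∂y = (346.5 − 346.4) / (-130 − 0) = -0.0007692
Steepest decrease is along −∇f = (-0.005000 E, +0.0007692 N) → west.

W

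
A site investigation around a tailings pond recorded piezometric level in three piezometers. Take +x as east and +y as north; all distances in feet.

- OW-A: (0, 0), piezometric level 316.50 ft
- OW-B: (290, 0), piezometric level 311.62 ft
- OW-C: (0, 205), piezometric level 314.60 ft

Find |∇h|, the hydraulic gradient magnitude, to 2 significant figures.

∂h/∂x = (311.62 − 316.50) / (290 − 0) = -0.01683
∂h/∂y = (314.60 − 316.50) / (205 − 0) = -0.009268
|∇h| = √(-0.01683² + -0.009268²) = 0.01921

0.019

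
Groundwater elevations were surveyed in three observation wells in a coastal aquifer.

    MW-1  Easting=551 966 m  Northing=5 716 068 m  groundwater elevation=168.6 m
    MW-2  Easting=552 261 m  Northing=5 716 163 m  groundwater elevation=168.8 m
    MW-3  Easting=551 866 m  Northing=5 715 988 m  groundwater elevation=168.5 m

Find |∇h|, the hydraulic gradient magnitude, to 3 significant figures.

0.000816

Differences from MW-1: to MW-2 (Δx, Δy, Δh) = (295, 95, +0.2); to MW-3 = (-100, -80, -0.1).
Solve a·Δx + b·Δy = Δh: det = 295·(-80) − (-100)·95 = -14100.
∂h/∂x = [(+0.2)·(-80) − (-0.1)·95] / -14100 = +0.0004610
∂h/∂y = [295·(-0.1) − (-100)·(+0.2)] / -14100 = +0.0006738
|∇h| = √(0.0004610² + 0.0006738²) = 0.0008164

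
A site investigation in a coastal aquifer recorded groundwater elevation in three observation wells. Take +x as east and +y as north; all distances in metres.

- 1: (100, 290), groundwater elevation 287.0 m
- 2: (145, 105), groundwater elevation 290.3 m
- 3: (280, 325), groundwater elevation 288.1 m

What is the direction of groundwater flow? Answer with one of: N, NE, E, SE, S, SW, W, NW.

NW

With h = a·x + b·y + c and 1 as origin, the differences give:
  45·a + (-185)·b = +3.3
  180·a + 35·b = +1.1
Eliminate b (×35 and ×(-185), subtract): 34875·a = 319.00 → a = ∂h/∂x = +0.009147
Back-substitute: b = ∂h/∂y = -0.01561.
Flow = −∇h = (-0.009147 east, +0.01561 north), which points northwest.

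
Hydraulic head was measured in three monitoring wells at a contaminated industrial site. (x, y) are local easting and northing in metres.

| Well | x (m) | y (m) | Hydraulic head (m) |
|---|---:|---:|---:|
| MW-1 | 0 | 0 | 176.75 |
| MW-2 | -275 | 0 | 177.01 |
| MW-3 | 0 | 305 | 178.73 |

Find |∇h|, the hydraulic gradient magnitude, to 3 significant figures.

∂h/∂x = (177.01 − 176.75) / (-275 − 0) = -0.0009455
∂h/∂y = (178.73 − 176.75) / (305 − 0) = +0.006492
|∇h| = √(-0.0009455² + 0.006492²) = 0.00656

0.00656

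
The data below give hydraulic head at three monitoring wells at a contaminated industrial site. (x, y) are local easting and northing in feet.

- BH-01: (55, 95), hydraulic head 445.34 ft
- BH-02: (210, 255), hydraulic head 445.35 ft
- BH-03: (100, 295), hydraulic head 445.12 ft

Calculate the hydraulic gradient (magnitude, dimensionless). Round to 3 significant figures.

0.00213

Differences from BH-01: to BH-02 (Δx, Δy, Δh) = (155, 160, +0.01); to BH-03 = (45, 200, -0.22).
Determinant of the coordinate differences = 155·200 − 45·160 = 23800.
∂h/∂x = [(+0.01)·200 − (-0.22)·160] / 23800 = +0.001563
∂h/∂y = [155·(-0.22) − 45·(+0.01)] / 23800 = -0.001452
|∇h| = √(0.001563² + -0.001452²) = 0.002133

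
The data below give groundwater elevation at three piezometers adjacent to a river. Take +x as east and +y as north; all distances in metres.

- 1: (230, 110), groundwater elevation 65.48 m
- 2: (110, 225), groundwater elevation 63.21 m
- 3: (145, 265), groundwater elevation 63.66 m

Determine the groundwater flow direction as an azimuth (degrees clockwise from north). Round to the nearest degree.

280°

Differences from 1: to 2 (Δx, Δy, Δh) = (-120, 115, -2.27); to 3 = (-85, 155, -1.82).
Solve a·Δx + b·Δy = Δh: det = (-120)·155 − (-85)·115 = -8825.
∂h/∂x = [(-2.27)·155 − (-1.82)·115] / -8825 = +0.01615
∂h/∂y = [(-120)·(-1.82) − (-85)·(-2.27)] / -8825 = -0.002884
Flow direction (−∇h) has components (-0.01615 E, +0.002884 N).
Azimuth = atan2(E, N) = atan2(-0.01615, +0.002884) = 280.1° ≈ 280°.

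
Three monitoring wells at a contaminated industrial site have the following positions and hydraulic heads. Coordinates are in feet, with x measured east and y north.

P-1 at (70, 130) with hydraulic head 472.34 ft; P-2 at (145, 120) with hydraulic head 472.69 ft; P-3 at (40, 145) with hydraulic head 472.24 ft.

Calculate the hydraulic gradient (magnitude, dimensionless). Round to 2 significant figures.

Three-point gradient (reference P-1): Δ to P-2 = (75, -10, +0.35), Δ to P-3 = (-30, 15, -0.10).
∂h/∂x = +0.005152, ∂h/∂y = +0.003636 (det = 825).
|∇h| = √(0.005152² + 0.003636²) = 0.006306

0.0063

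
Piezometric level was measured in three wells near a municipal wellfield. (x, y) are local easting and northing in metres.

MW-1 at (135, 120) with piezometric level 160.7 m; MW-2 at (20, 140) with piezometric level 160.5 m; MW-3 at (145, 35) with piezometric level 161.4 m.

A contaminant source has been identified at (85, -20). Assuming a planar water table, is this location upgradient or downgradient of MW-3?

upgradient

Differences from MW-1: to MW-2 (Δx, Δy, Δh) = (-115, 20, -0.2); to MW-3 = (10, -85, +0.7).
Determinant of the coordinate differences = (-115)·(-85) − 10·20 = 9575.
∂h/∂x = [(-0.2)·(-85) − (+0.7)·20] / 9575 = +0.0003133
∂h/∂y = [(-115)·(+0.7) − 10·(-0.2)] / 9575 = -0.008198
Head at (85, -20) = 160.7 + (+0.0003133)·(-50) + (-0.008198)·(-140) = 161.83 m.
That is higher than the 161.4 m at MW-3, so the point is upgradient.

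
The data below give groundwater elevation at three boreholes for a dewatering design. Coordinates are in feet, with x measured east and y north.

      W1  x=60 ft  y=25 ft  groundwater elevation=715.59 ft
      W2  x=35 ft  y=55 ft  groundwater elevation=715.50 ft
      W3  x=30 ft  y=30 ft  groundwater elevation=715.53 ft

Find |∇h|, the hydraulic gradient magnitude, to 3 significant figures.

With h = a·x + b·y + c and W1 as origin, the differences give:
  (-25)·a + 30·b = -0.09
  (-30)·a + 5·b = -0.06
Eliminate b (×5 and ×30, subtract): 775·a = 1.350 → a = ∂h/∂x = +0.001742
Back-substitute: b = ∂h/∂y = -0.001548.
|∇h| = √(0.001742² + -0.001548²) = 0.00233

0.00233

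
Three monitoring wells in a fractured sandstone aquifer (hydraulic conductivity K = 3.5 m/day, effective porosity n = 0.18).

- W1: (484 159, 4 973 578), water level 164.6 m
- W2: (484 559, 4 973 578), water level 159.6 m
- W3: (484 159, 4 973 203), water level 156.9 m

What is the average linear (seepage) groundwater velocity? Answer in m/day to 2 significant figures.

0.47 m/day

∂h/∂x = (159.6 − 164.6) / (484559 − 484159) = -0.01250
∂h/∂y = (156.9 − 164.6) / (4973203 − 4973578) = +0.02053
|∇h| = √(-0.01250² + 0.02053²) = 0.02404
Seepage velocity v = K·i/n = 3.5 × 0.02404 / 0.18 = 0.4674 m/day.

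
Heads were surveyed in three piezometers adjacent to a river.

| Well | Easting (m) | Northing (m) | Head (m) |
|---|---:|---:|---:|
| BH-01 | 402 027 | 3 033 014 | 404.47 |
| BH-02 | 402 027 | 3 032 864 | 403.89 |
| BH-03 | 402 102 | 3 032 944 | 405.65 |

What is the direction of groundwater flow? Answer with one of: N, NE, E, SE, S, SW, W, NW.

W

Three-point gradient (reference BH-01): Δ to BH-02 = (0, -150, -0.58), Δ to BH-03 = (75, -70, +1.18).
∂h/∂x = +0.01934, ∂h/∂y = +0.003867 (det = 11250).
Flow = −∇h = (-0.01934 east, -0.003867 north), which points west.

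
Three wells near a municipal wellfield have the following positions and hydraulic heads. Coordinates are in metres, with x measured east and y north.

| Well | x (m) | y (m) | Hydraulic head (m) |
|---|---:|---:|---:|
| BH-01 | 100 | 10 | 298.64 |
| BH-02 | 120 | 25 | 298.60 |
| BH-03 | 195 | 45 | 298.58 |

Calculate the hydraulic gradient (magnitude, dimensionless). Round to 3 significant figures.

With h = a·x + b·y + c and BH-01 as origin, the differences give:
  20·a + 15·b = -0.04
  95·a + 35·b = -0.06
Eliminate b (×35 and ×15, subtract): -725·a = -0.500 → a = ∂h/∂x = +0.0006897
Back-substitute: b = ∂h/∂y = -0.003586.
|∇h| = √(0.0006897² + -0.003586²) = 0.003652

0.00365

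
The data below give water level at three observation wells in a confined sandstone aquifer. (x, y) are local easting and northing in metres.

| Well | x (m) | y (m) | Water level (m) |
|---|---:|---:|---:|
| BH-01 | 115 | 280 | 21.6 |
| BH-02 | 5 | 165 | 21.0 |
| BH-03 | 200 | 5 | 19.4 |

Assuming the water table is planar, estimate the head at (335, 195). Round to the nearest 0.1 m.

Taking BH-01 as reference: BH-02−BH-01 = (-110, -115, -0.6); BH-03−BH-01 = (85, -275, -2.2).
Determinant of the coordinate differences = (-110)·(-275) − 85·(-115) = 40025.
∂h/∂x = [(-0.6)·(-275) − (-2.2)·(-115)] / 40025 = -0.002199
∂h/∂y = [(-110)·(-2.2) − 85·(-0.6)] / 40025 = +0.007320
h(335, 195) = 21.6 + (-0.002199)·(220) + (+0.007320)·(-85) = 21.6 -0.484 -0.622 = 20.494 m.

20.5 m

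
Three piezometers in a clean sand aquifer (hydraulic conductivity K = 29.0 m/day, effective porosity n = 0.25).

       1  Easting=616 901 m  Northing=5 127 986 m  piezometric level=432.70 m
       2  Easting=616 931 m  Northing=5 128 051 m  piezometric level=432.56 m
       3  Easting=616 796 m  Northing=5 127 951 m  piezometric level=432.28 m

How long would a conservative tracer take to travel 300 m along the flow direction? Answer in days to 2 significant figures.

With h = a·x + b·y + c and 1 as origin, the differences give:
  30·a + 65·b = -0.14
  (-105)·a + (-35)·b = -0.42
Eliminate b (×(-35) and ×65, subtract): 5775·a = 32.200 → a = ∂h/∂x = +0.005576
Back-substitute: b = ∂h/∂y = -0.004727.
|∇h| = √(0.005576² + -0.004727²) = 0.00731
Seepage velocity v = K·i/n = 29.0 × 0.00731 / 0.25 = 0.848 m/day.
t = 300 / 0.848 = 353.8 days.

350 days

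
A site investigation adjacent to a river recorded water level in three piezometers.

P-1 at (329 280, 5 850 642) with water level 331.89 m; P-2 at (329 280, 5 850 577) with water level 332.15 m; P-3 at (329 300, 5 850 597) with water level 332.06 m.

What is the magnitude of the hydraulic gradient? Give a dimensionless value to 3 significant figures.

Taking P-1 as reference: P-2−P-1 = (0, -65, +0.26); P-3−P-1 = (20, -45, +0.17).
Solve a·Δx + b·Δy = Δh: det = 0·(-45) − 20·(-65) = 1300.
∂h/∂x = [(+0.26)·(-45) − (+0.17)·(-65)] / 1300 = -0.0005000
∂h/∂y = [0·(+0.17) − 20·(+0.26)] / 1300 = -0.004000
|∇h| = √(-0.0005000² + -0.004000²) = 0.004031

0.00403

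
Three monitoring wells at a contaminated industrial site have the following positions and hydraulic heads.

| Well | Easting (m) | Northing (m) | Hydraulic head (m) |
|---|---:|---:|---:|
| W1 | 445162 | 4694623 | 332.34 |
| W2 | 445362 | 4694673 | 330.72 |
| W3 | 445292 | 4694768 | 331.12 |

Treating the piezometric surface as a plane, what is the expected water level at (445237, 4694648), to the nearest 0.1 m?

331.7 m

Taking W1 as reference: W2−W1 = (200, 50, -1.62); W3−W1 = (130, 145, -1.22).
Solve a·Δx + b·Δy = Δh: det = 200·145 − 130·50 = 22500.
∂h/∂x = [(-1.62)·145 − (-1.22)·50] / 22500 = -0.007729
∂h/∂y = [200·(-1.22) − 130·(-1.62)] / 22500 = -0.001484
h(445237, 4694648) = 332.34 + (-0.007729)·(75) + (-0.001484)·(25) = 332.34 -0.580 -0.037 = 331.723 m.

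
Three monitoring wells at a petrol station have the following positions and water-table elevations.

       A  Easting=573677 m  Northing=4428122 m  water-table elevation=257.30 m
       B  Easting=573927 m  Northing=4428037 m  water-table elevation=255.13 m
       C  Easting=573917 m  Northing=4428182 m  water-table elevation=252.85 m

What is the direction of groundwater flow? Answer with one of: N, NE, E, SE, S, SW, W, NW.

With h = a·x + b·y + c and A as origin, the differences give:
  250·a + (-85)·b = -2.17
  240·a + 60·b = -4.45
Eliminate b (×60 and ×(-85), subtract): 35400·a = -508.450 → a = ∂h/∂x = -0.01436
Back-substitute: b = ∂h/∂y = -0.01671.
Flow = −∇h = (+0.01436 east, +0.01671 north), which points northeast.

NE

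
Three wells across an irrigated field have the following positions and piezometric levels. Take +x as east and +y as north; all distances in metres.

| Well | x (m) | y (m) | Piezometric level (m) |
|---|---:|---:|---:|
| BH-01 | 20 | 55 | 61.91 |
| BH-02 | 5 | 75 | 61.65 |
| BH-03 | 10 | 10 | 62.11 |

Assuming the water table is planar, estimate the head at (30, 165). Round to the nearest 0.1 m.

61.3 m

With h = a·x + b·y + c and BH-01 as origin, the differences give:
  (-15)·a + 20·b = -0.26
  (-10)·a + (-45)·b = +0.20
Eliminate b (×(-45) and ×20, subtract): 875·a = 7.700 → a = ∂h/∂x = +0.008800
Back-substitute: b = ∂h/∂y = -0.006400.
h(30, 165) = 61.91 + (+0.008800)·(10) + (-0.006400)·(110) = 61.91 +0.088 -0.704 = 61.294 m.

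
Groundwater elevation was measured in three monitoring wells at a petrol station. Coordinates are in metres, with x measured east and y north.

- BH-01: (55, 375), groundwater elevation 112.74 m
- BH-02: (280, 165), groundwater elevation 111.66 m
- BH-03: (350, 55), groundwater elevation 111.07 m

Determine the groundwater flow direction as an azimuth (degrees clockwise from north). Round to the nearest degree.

185°

Differences from BH-01: to BH-02 (Δx, Δy, Δh) = (225, -210, -1.08); to BH-03 = (295, -320, -1.67).
Determinant of the coordinate differences = 225·(-320) − 295·(-210) = -10050.
∂h/∂x = [(-1.08)·(-320) − (-1.67)·(-210)] / -10050 = +0.0005075
∂h/∂y = [225·(-1.67) − 295·(-1.08)] / -10050 = +0.005687
Flow direction (−∇h) has components (-0.0005075 E, -0.005687 N).
Azimuth = atan2(E, N) = atan2(-0.0005075, -0.005687) = 185.1° ≈ 185°.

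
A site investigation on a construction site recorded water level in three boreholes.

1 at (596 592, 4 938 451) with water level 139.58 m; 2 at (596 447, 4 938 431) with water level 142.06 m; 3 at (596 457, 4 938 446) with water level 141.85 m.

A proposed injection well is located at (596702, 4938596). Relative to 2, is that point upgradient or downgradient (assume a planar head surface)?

Differences from 1: to 2 (Δx, Δy, Δh) = (-145, -20, +2.48); to 3 = (-135, -5, +2.27).
Solve a·Δx + b·Δy = Δh: det = (-145)·(-5) − (-135)·(-20) = -1975.
∂h/∂x = [(+2.48)·(-5) − (+2.27)·(-20)] / -1975 = -0.01671
∂h/∂y = [(-145)·(+2.27) − (-135)·(+2.48)] / -1975 = -0.002861
Head at (596702, 4938596) = 139.58 + (-0.01671)·(110) + (-0.002861)·(145) = 137.33 m.
That is lower than the 142.06 m at 2, so the point is downgradient.

downgradient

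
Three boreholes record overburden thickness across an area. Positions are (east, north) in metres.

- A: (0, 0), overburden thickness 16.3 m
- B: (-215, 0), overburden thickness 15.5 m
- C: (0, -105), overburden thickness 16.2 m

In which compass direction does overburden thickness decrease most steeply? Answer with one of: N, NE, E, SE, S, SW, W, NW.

W

∂d/∂x = (15.5 − 16.3) / (-215 − 0) = +0.003721
∂d/∂y = (16.2 − 16.3) / (-105 − 0) = +0.0009524
Steepest decrease is along −∇f = (-0.003721 E, -0.0009524 N) → west.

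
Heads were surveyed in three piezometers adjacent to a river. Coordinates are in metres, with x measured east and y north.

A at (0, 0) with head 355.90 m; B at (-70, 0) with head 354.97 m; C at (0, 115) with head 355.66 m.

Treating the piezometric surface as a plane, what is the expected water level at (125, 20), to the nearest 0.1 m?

357.5 m

∂h/∂x = (354.97 − 355.90) / (-70 − 0) = +0.01329
∂h/∂y = (355.66 − 355.90) / (115 − 0) = -0.002087
h(125, 20) = 355.90 + (+0.01329)·(125) + (-0.002087)·(20) = 355.90 +1.661 -0.042 = 357.519 m.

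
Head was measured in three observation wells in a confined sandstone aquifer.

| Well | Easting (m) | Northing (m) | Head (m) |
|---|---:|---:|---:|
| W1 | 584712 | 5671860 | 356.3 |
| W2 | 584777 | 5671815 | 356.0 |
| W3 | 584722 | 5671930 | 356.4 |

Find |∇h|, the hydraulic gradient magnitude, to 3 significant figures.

Three-point gradient (reference W1): Δ to W2 = (65, -45, -0.3), Δ to W3 = (10, 70, +0.1).
∂h/∂x = -0.003300, ∂h/∂y = +0.001900 (det = 5000).
|∇h| = √(-0.003300² + 0.001900²) = 0.003808

0.00381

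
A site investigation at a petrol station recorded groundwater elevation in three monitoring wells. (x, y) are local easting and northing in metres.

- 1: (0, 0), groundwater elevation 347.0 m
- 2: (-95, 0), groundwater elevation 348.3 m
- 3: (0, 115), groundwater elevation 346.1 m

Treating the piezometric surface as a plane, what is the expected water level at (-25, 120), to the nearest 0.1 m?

346.4 m

∂h/∂x = (348.3 − 347.0) / (-95 − 0) = -0.01368
∂h/∂y = (346.1 − 347.0) / (115 − 0) = -0.007826
h(-25, 120) = 347.0 + (-0.01368)·(-25) + (-0.007826)·(120) = 347.0 +0.342 -0.939 = 346.403 m.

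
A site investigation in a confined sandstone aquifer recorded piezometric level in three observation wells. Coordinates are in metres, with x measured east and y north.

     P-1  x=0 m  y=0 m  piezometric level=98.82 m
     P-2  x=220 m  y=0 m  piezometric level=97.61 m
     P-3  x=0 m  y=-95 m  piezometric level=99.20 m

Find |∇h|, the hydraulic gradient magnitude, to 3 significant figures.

0.00680

∂h/∂x = (97.61 − 98.82) / (220 − 0) = -0.005500
∂h/∂y = (99.20 − 98.82) / (-95 − 0) = -0.004000
|∇h| = √(-0.005500² + -0.004000²) = 0.006801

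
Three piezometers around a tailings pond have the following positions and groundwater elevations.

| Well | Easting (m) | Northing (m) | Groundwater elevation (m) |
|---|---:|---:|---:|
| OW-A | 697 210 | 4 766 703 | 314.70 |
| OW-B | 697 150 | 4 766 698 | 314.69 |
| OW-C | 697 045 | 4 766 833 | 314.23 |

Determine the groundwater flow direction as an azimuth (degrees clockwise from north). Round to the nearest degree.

352°

Differences from OW-A: to OW-B (Δx, Δy, Δh) = (-60, -5, -0.01); to OW-C = (-165, 130, -0.47).
Solve a·Δx + b·Δy = Δh: det = (-60)·130 − (-165)·(-5) = -8625.
∂h/∂x = [(-0.01)·130 − (-0.47)·(-5)] / -8625 = +0.0004232
∂h/∂y = [(-60)·(-0.47) − (-165)·(-0.01)] / -8625 = -0.003078
Flow direction (−∇h) has components (-0.0004232 E, +0.003078 N).
Azimuth = atan2(E, N) = atan2(-0.0004232, +0.003078) = 352.2° ≈ 352°.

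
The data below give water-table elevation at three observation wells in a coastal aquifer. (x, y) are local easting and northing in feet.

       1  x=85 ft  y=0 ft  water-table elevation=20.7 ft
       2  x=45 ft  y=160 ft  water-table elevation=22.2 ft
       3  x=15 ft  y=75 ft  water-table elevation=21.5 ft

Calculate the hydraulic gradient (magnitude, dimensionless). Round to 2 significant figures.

0.0091

Taking 1 as reference: 2−1 = (-40, 160, +1.5); 3−1 = (-70, 75, +0.8).
Solve a·Δx + b·Δy = Δh: det = (-40)·75 − (-70)·160 = 8200.
∂h/∂x = [(+1.5)·75 − (+0.8)·160] / 8200 = -0.001890
∂h/∂y = [(-40)·(+0.8) − (-70)·(+1.5)] / 8200 = +0.008902
|∇h| = √(-0.001890² + 0.008902²) = 0.0091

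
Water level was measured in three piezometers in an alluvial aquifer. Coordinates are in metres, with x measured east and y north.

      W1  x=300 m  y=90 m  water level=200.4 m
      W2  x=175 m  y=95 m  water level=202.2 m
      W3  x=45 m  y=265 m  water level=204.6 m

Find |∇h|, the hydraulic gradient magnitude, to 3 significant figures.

0.0146

Taking W1 as reference: W2−W1 = (-125, 5, +1.8); W3−W1 = (-255, 175, +4.2).
Determinant of the coordinate differences = (-125)·175 − (-255)·5 = -20600.
∂h/∂x = [(+1.8)·175 − (+4.2)·5] / -20600 = -0.01427
∂h/∂y = [(-125)·(+4.2) − (-255)·(+1.8)] / -20600 = +0.003204
|∇h| = √(-0.01427² + 0.003204²) = 0.01463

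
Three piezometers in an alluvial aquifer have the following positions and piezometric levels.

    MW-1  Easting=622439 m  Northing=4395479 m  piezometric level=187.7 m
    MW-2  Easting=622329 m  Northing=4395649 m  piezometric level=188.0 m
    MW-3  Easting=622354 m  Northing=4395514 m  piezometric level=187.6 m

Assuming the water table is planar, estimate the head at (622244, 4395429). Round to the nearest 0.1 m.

With h = a·x + b·y + c and MW-1 as origin, the differences give:
  (-110)·a + 170·b = +0.3
  (-85)·a + 35·b = -0.1
Eliminate b (×35 and ×170, subtract): 10600·a = 27.50 → a = ∂h/∂x = +0.002594
Back-substitute: b = ∂h/∂y = +0.003443.
h(622244, 4395429) = 187.7 + (+0.002594)·(-195) + (+0.003443)·(-50) = 187.7 -0.506 -0.172 = 187.022 m.

187.0 m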